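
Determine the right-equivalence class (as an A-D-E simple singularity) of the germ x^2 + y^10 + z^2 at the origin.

A9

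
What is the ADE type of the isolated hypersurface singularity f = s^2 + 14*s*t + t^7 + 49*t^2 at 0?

A_{6}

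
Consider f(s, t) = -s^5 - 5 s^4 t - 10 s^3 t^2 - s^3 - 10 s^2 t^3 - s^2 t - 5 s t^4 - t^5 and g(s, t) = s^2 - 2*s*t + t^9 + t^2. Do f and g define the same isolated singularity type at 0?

The Hessian of f at 0 has rank 0. Corank 2; j^3 = -s^2*(s + t) has shape L^2 M (L != M), so D-series; mu = 6 gives D_6. The Hessian of g at 0 has rank 1. Corank 1: A-series; mu = 8 gives A_8. f is D_6 but g is A_8, hence not right-equivalent.

No.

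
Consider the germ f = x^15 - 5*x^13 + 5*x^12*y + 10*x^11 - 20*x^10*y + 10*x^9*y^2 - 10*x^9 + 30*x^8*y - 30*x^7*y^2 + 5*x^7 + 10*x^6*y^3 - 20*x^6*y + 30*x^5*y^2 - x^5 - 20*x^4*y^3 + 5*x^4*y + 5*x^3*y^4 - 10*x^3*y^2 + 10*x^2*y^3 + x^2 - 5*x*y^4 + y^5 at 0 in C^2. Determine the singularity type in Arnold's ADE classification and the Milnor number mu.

Type A_{4}, Milnor number mu = 4.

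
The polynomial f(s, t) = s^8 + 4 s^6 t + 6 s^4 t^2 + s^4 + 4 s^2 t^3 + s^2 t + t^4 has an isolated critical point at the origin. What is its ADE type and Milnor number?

The Hessian of f at 0 has rank 0. Corank 2; j^3 = s^2*t has shape L^2 M (L != M), so D-series; mu = 5 gives D_5.

Type D_{5}, Milnor number mu = 5.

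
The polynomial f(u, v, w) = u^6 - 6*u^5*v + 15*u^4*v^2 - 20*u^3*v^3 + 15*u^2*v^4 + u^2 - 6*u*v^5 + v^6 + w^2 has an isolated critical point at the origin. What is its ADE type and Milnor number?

The Hessian of f at 0 has rank 2. Corank 1: A-series; mu = 5 gives A_5.

Type A_{5}, Milnor number mu = 5.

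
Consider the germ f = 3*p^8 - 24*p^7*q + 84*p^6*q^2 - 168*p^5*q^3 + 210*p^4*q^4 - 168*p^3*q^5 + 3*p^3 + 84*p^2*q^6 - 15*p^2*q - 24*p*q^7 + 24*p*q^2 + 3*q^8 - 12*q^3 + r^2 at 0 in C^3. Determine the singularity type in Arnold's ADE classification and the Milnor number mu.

Type D_{9}, Milnor number mu = 9.

The Hessian of f at 0 is [[0, 0, 0], [0, 0, 0], [0, 0, 2]] with rank 1, so corank 2. A Groebner basis of the Jacobian ideal J(f) in C{p,q,r} is {-p*q/8 + q^7 + q^2/4, p*q^2 - 2*q^3, p^2 - 3*p*q + 2*q^2, r}; counting standard monomials gives mu = 9. Corank 2; j^3 = 3*(p - 2*q)^2*(p - q) has shape L^2 M (L != M), so D-series; mu = 9 gives D_9.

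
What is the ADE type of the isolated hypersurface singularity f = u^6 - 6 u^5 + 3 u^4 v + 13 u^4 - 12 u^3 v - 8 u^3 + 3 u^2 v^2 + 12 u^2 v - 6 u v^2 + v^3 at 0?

The Hessian of f at 0 is [[0, 0], [0, 0]] with rank 0, so corank 2. A Groebner basis of the Jacobian ideal J(f) in C{u,v} is {u^3, u^2*v + 2*u^2 - 2*u*v + v^2/2, 8*u^2 + u*v^2 - 8*u*v + 2*v^2, 24*u^2 - 24*u*v + v^3 + 6*v^2}; counting standard monomials gives mu = 6. Corank 2; j^3 = -(2*u - v)^3 is a perfect cube, so E-series; the 4-jet and mu = 6 give E_6.

E6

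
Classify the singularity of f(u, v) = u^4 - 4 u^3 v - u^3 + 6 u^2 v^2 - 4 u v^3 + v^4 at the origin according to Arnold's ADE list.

E_6

The Hessian of f at 0 is [[0, 0], [0, 0]] with rank 0, so corank 2. A Groebner basis of the Jacobian ideal J(f) in C{u,v} is {v^4, u*v^2 - v^3/3, u^2}; counting standard monomials gives mu = 6. Corank 2; j^3 = -u^3 is a perfect cube, so E-series; the 4-jet and mu = 6 give E_6.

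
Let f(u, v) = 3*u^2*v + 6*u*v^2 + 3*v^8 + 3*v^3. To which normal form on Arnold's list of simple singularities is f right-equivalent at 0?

The Hessian of f at 0 is [[0, 0], [0, 0]] with rank 0, so corank 2. A Groebner basis of the Jacobian ideal J(f) in C{u,v} is {u^2/8 + v^7 - v^2/8, u^3 + v^3, u*v + v^2}; counting standard monomials gives mu = 9. Corank 2; j^3 = 3*v*(u + v)^2 has shape L^2 M (L != M), so D-series; mu = 9 gives D_9.

D_9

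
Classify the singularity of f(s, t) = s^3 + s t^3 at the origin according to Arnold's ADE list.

E_7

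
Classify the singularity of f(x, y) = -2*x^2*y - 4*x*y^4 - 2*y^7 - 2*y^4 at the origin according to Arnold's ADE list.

D_5

The Hessian of f at 0 is [[0, 0], [0, 0]] with rank 0, so corank 2. A Groebner basis of the Jacobian ideal J(f) in C{x,y} is {x^3, x^2/4 + y^3, x*y}; counting standard monomials gives mu = 5. Corank 2; j^3 = -2*x^2*y has shape L^2 M (L != M), so D-series; mu = 5 gives D_5.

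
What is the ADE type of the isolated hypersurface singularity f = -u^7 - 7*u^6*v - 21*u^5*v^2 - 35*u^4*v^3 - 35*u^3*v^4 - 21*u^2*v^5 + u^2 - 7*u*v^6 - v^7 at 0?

A6

The Hessian of f at 0 has rank 1. Corank 1: A-series; mu = 6 gives A_6.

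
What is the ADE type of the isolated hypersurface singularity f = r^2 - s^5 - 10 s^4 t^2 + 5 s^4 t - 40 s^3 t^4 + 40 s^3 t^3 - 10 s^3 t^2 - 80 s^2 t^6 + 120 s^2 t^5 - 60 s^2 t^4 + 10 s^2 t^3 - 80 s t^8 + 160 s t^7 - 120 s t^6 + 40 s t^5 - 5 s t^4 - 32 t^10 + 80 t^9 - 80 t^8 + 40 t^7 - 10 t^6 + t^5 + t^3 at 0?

E_8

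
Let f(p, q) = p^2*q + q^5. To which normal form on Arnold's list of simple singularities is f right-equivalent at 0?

The Hessian of f at 0 has rank 0. Corank 2; j^3 = p^2*q has shape L^2 M (L != M), so D-series; mu = 6 gives D_6.

D_{6}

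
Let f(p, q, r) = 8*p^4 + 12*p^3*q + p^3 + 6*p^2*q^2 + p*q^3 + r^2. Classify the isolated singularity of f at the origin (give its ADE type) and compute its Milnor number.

The Hessian of f at 0 is [[0, 0, 0], [0, 0, 0], [0, 0, 2]] with rank 1, so corank 2. A Groebner basis of the Jacobian ideal J(f) in C{p,q,r} is {3*p^2/4 + q^4 + q^3/4, p^3, p^2*q - p^2/4 - q^3/12, p^2 + p*q^2 + q^3/3, r}; counting standard monomials gives mu = 7. Corank 2; j^3 = p^3 is a perfect cube, so E-series; the 4-jet and mu = 7 give E_7.

Type E_{7}, Milnor number mu = 7.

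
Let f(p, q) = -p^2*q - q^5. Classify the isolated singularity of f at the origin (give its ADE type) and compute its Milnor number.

Type D_{6}, Milnor number mu = 6.

The Hessian of f at 0 is [[0, 0], [0, 0]] with rank 0, so corank 2. A Groebner basis of the Jacobian ideal J(f) in C{p,q} is {p^2/5 + q^4, p^3, p*q}; counting standard monomials gives mu = 6. Corank 2; j^3 = -p^2*q has shape L^2 M (L != M), so D-series; mu = 6 gives D_6.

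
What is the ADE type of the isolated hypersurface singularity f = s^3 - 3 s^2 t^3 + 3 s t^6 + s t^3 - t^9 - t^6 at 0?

The Hessian of f at 0 has rank 0. Corank 2; j^3 = s^3 is a perfect cube, so E-series; the 4-jet and mu = 7 give E_7.

E_7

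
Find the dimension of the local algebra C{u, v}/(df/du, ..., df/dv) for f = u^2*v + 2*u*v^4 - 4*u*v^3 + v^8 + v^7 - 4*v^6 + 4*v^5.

The Hessian of f at 0 is [[0, 0], [0, 0]] with rank 0, so corank 2. A Groebner basis of the Jacobian ideal J(f) in C{u,v} is {u^2*v^2 + 28*u^2*v/31 - 12*u^2/31 + 160*u*v^2/31 + 272*u*v/31 - 544*v^3/31, -8*u^2*v/31 - u^2/31 + u*v^3 + 34*u*v^2/31 + 64*u*v/31 - 128*v^3/31, u*v + v^4 - 2*v^3, u^3 + 52*u^2*v/31 - 40*u^2/31 + 368*u*v^2/31 + 576*u*v/31 - 1152*v^3/31}; counting standard monomials gives mu = 9. Corank 2; j^3 = u^2*v has shape L^2 M (L != M), so D-series; mu = 9 gives D_9.

9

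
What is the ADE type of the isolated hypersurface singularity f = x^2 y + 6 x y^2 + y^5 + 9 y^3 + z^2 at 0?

D6

The Hessian of f at 0 is [[0, 0, 0], [0, 0, 0], [0, 0, 2]] with rank 1, so corank 2. A Groebner basis of the Jacobian ideal J(f) in C{x,y,z} is {x^2/5 + y^4 - 9*y^2/5, x^3 + 27*y^3, x*y + 3*y^2, z}; counting standard monomials gives mu = 6. Corank 2; j^3 = y*(x + 3*y)^2 has shape L^2 M (L != M), so D-series; mu = 6 gives D_6.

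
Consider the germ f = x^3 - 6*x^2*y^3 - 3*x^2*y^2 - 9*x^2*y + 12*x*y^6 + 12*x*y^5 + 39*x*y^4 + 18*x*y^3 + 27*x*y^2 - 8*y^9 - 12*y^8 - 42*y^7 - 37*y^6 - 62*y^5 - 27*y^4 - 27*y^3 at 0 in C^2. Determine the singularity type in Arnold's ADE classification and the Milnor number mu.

The Hessian of f at 0 is [[0, 0], [0, 0]] with rank 0, so corank 2. A Groebner basis of the Jacobian ideal J(f) in C{x,y} is {-x^2/4 + x*y^3 + x*y^2/2 + 3*x*y/2 - 3*y^3/2 - 9*y^2/4, y^4, x^3 - 9*x^2/2 - 18*x*y^2 + 27*x*y + 27*y^3 - 81*y^2/2, x^2*y - x^2/2 - 5*x*y^2 + 3*x*y + 6*y^3 - 9*y^2/2}; counting standard monomials gives mu = 8. Corank 2; j^3 = (x - 3*y)^3 is a perfect cube, so E-series; the 5-jet and mu = 8 give E_8.

Type E_{8}, Milnor number mu = 8.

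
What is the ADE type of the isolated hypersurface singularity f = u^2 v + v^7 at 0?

D8

The Hessian of f at 0 is [[0, 0], [0, 0]] with rank 0, so corank 2. A Groebner basis of the Jacobian ideal J(f) in C{u,v} is {u^2/7 + v^6, u^3, u*v}; counting standard monomials gives mu = 8. Corank 2; j^3 = u^2*v has shape L^2 M (L != M), so D-series; mu = 8 gives D_8.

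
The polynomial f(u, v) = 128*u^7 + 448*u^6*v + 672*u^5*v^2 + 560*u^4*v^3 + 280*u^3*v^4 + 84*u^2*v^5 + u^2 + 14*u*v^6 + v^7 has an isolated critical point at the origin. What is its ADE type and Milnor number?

Type A_{6}, Milnor number mu = 6.

The Hessian of f at 0 is [[2, 0], [0, 0]] with rank 1, so corank 1. A Groebner basis of the Jacobian ideal J(f) in C{u,v} is {v^6, u}; counting standard monomials gives mu = 6. Corank 1: A-series; mu = 6 gives A_6.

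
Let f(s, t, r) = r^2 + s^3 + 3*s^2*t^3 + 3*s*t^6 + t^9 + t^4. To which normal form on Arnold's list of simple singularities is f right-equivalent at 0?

The Hessian of f at 0 is [[0, 0, 0], [0, 0, 0], [0, 0, 2]] with rank 1, so corank 2. A Groebner basis of the Jacobian ideal J(f) in C{s,t,r} is {t^3, s^2, r}; counting standard monomials gives mu = 6. Corank 2; j^3 = s^3 is a perfect cube, so E-series; the 4-jet and mu = 6 give E_6.

E_{6}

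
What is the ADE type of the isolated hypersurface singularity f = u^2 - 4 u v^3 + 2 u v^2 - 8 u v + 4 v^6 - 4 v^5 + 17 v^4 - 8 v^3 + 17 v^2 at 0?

A_1

The Hessian of f at 0 has rank 2. Corank 0: nondegenerate Morse point, so A_1.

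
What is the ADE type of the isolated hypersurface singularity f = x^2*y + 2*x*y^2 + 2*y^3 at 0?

D_4

The Hessian of f at 0 has rank 0. Corank 2; j^3 = y*(x^2 + 2*x*y + 2*y^2) splits into three distinct lines over C (the quadratic factor has nonzero discriminant), so D_4.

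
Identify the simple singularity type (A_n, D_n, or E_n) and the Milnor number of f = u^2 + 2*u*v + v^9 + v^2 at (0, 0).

Type A8, Milnor number mu = 8.

The Hessian of f at 0 has rank 1. Corank 1: A-series; mu = 8 gives A_8.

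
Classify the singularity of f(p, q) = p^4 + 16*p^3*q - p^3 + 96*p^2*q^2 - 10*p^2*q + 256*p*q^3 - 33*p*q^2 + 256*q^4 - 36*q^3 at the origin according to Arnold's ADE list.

The Hessian of f at 0 is [[0, 0], [0, 0]] with rank 0, so corank 2. A Groebner basis of the Jacobian ideal J(f) in C{p,q} is {p*q^2 - 3*p*q/4 - 9*q^2/4, p*q/4 + q^3 + 3*q^2/4, p^2 + 7*p*q + 12*q^2}; counting standard monomials gives mu = 5. Corank 2; j^3 = -(p + 3*q)^2*(p + 4*q) has shape L^2 M (L != M), so D-series; mu = 5 gives D_5.

D_5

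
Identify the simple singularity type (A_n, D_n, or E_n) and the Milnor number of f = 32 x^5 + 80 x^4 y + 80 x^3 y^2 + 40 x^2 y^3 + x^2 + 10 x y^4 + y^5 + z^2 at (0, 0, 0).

The Hessian of f at 0 has rank 2. Corank 1: A-series; mu = 4 gives A_4.

Type A_{4}, Milnor number mu = 4.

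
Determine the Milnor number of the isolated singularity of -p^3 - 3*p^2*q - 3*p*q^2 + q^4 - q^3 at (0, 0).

6

The Hessian of f at 0 is [[0, 0], [0, 0]] with rank 0, so corank 2. A Groebner basis of the Jacobian ideal J(f) in C{p,q} is {q^3, p^2 + 2*p*q + q^2}; counting standard monomials gives mu = 6. Corank 2; j^3 = -(p + q)^3 is a perfect cube, so E-series; the 4-jet and mu = 6 give E_6.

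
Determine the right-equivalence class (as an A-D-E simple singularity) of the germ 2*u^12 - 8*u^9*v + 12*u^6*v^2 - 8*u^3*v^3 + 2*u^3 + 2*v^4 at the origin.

The Hessian of f at 0 has rank 0. Corank 2; j^3 = 2*u^3 is a perfect cube, so E-series; the 4-jet and mu = 6 give E_6.

E6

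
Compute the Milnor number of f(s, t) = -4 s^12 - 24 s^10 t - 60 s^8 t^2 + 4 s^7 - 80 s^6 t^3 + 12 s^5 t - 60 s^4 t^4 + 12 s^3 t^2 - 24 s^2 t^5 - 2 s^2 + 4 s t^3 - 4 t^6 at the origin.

The Hessian of f at 0 is [[-4, 0], [0, 0]] with rank 1, so corank 1. A Groebner basis of the Jacobian ideal J(f) in C{s,t} is {s*t^2, -s + t^3, s^2}; counting standard monomials gives mu = 5. Corank 1: A-series; mu = 5 gives A_5.

5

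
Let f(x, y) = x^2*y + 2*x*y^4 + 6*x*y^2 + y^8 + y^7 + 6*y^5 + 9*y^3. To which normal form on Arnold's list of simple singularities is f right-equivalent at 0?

D_{9}

The Hessian of f at 0 has rank 0. Corank 2; j^3 = y*(x + 3*y)^2 has shape L^2 M (L != M), so D-series; mu = 9 gives D_9.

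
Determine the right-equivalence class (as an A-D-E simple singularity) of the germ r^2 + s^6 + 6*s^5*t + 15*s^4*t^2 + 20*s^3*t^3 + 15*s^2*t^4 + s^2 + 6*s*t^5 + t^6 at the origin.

A_{5}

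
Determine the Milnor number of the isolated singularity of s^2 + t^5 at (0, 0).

The Hessian of f at 0 has rank 1. Corank 1: A-series; mu = 4 gives A_4.

4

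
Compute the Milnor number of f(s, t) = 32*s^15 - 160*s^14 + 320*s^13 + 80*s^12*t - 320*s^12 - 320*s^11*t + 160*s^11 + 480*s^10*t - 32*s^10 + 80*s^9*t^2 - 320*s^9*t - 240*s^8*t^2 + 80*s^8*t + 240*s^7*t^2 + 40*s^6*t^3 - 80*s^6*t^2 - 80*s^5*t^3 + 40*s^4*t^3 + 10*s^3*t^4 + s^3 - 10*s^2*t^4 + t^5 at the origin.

8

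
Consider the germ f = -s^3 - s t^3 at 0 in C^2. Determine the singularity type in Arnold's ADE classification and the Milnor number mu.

The Hessian of f at 0 is [[0, 0], [0, 0]] with rank 0, so corank 2. A Groebner basis of the Jacobian ideal J(f) in C{s,t} is {s^3, s*t^2, 3*s^2 + t^3}; counting standard monomials gives mu = 7. Corank 2; j^3 = -s^3 is a perfect cube, so E-series; the 4-jet and mu = 7 give E_7.

Type E_{7}, Milnor number mu = 7.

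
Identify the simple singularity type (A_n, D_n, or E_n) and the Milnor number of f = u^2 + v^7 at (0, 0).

The Hessian of f at 0 has rank 1. Corank 1: A-series; mu = 6 gives A_6.

Type A_{6}, Milnor number mu = 6.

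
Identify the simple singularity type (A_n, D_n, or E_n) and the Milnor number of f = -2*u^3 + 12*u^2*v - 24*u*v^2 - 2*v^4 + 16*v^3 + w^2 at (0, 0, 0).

Type E_6, Milnor number mu = 6.

The Hessian of f at 0 is [[0, 0, 0], [0, 0, 0], [0, 0, 2]] with rank 1, so corank 2. A Groebner basis of the Jacobian ideal J(f) in C{u,v,w} is {v^3, u^2 - 4*u*v + 4*v^2, w}; counting standard monomials gives mu = 6. Corank 2; j^3 = -2*(u - 2*v)^3 is a perfect cube, so E-series; the 4-jet and mu = 6 give E_6.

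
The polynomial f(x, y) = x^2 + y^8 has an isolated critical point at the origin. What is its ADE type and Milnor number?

Type A_{7}, Milnor number mu = 7.

The Hessian of f at 0 is [[2, 0], [0, 0]] with rank 1, so corank 1. A Groebner basis of the Jacobian ideal J(f) in C{x,y} is {y^7, x}; counting standard monomials gives mu = 7. Corank 1: A-series; mu = 7 gives A_7.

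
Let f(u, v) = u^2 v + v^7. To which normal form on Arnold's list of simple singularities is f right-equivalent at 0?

D8

The Hessian of f at 0 is [[0, 0], [0, 0]] with rank 0, so corank 2. A Groebner basis of the Jacobian ideal J(f) in C{u,v} is {u^2/7 + v^6, u^3, u*v}; counting standard monomials gives mu = 8. Corank 2; j^3 = u^2*v has shape L^2 M (L != M), so D-series; mu = 8 gives D_8.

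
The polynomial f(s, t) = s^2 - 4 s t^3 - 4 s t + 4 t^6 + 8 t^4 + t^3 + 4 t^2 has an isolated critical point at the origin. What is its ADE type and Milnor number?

The Hessian of f at 0 has rank 1. Corank 1: A-series; mu = 2 gives A_2.

Type A2, Milnor number mu = 2.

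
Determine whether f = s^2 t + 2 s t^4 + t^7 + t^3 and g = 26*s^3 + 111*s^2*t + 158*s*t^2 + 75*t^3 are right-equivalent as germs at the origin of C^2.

Yes.

The Hessian of f at 0 has rank 0. Corank 2; j^3 = t*(s^2 + t^2) splits into three distinct lines over C (the quadratic factor has nonzero discriminant), so D_4. The Hessian of g at 0 has rank 0. Corank 2; j^3 = (2*s + 3*t)*(13*s^2 + 36*s*t + 25*t^2) splits into three distinct lines over C (the quadratic factor has nonzero discriminant), so D_4. Both have type D_4, hence right-equivalent.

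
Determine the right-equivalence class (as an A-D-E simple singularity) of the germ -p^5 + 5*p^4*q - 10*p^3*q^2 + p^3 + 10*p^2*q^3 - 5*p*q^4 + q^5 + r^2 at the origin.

E_{8}

The Hessian of f at 0 has rank 1. Corank 2; j^3 = p^3 is a perfect cube, so E-series; the 5-jet and mu = 8 give E_8.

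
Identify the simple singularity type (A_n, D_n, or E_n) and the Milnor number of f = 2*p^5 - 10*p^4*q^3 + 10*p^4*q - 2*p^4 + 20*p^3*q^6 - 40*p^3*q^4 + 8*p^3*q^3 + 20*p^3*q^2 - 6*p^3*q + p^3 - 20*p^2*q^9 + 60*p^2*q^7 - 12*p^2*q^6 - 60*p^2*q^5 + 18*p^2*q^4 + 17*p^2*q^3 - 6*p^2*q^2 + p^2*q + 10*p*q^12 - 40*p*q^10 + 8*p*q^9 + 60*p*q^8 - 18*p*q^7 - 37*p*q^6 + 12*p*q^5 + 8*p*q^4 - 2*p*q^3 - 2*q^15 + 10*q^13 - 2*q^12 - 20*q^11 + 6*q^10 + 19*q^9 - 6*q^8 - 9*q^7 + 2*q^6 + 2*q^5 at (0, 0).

Type D_6, Milnor number mu = 6.

The Hessian of f at 0 has rank 0. Corank 2; j^3 = p^2*(p + q) has shape L^2 M (L != M), so D-series; mu = 6 gives D_6.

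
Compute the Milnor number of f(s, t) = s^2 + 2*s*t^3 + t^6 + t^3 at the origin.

The Hessian of f at 0 has rank 1. Corank 1: A-series; mu = 2 gives A_2.

2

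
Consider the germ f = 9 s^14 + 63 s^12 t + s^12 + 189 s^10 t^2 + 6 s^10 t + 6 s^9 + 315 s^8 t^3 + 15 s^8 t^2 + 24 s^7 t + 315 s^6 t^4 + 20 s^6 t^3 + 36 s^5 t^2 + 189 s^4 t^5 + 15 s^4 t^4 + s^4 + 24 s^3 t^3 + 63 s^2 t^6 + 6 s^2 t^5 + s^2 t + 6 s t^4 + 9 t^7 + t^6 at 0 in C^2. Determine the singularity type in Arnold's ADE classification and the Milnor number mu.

The Hessian of f at 0 has rank 0. Corank 2; j^3 = s^2*t has shape L^2 M (L != M), so D-series; mu = 7 gives D_7.

Type D_{7}, Milnor number mu = 7.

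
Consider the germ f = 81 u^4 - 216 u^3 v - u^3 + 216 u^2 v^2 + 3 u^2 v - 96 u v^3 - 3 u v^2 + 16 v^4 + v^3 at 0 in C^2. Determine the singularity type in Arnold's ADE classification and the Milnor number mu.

Type E6, Milnor number mu = 6.

The Hessian of f at 0 is [[0, 0], [0, 0]] with rank 0, so corank 2. A Groebner basis of the Jacobian ideal J(f) in C{u,v} is {v^4, u*v^2 - 8*v^3/9, u^2 - 2*u*v + v^2}; counting standard monomials gives mu = 6. Corank 2; j^3 = -(u - v)^3 is a perfect cube, so E-series; the 4-jet and mu = 6 give E_6.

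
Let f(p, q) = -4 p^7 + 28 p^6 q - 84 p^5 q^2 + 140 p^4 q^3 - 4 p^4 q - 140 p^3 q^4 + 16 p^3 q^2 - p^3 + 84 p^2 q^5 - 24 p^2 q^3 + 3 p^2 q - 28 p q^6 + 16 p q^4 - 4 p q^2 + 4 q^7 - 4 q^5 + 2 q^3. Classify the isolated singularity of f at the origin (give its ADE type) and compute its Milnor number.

Type D_{4}, Milnor number mu = 4.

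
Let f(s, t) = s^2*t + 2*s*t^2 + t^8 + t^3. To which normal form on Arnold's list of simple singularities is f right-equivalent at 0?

D_9

The Hessian of f at 0 has rank 0. Corank 2; j^3 = t*(s + t)^2 has shape L^2 M (L != M), so D-series; mu = 9 gives D_9.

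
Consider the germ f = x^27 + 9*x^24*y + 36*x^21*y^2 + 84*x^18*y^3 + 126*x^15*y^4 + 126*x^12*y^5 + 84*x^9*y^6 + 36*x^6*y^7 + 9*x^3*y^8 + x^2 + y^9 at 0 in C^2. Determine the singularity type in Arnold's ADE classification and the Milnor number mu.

Type A8, Milnor number mu = 8.

The Hessian of f at 0 is [[2, 0], [0, 0]] with rank 1, so corank 1. A Groebner basis of the Jacobian ideal J(f) in C{x,y} is {y^8, x}; counting standard monomials gives mu = 8. Corank 1: A-series; mu = 8 gives A_8.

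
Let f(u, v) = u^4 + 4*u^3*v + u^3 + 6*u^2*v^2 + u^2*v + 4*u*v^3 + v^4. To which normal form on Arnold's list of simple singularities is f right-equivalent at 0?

D_{5}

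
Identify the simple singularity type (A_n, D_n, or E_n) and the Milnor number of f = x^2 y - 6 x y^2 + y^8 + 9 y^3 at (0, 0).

Type D_9, Milnor number mu = 9.

The Hessian of f at 0 has rank 0. Corank 2; j^3 = y*(x - 3*y)^2 has shape L^2 M (L != M), so D-series; mu = 9 gives D_9.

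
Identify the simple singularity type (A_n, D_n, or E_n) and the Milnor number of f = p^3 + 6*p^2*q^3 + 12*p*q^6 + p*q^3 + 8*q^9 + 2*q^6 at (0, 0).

The Hessian of f at 0 is [[0, 0], [0, 0]] with rank 0, so corank 2. A Groebner basis of the Jacobian ideal J(f) in C{p,q} is {p^3, p*q^2, 3*p^2 + q^3}; counting standard monomials gives mu = 7. Corank 2; j^3 = p^3 is a perfect cube, so E-series; the 4-jet and mu = 7 give E_7.

Type E_7, Milnor number mu = 7.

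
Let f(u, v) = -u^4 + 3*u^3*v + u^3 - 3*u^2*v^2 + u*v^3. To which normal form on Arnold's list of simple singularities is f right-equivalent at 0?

E_7

The Hessian of f at 0 is [[0, 0], [0, 0]] with rank 0, so corank 2. A Groebner basis of the Jacobian ideal J(f) in C{u,v} is {3*u^2 + v^4 + v^3, u^3, u^2*v - u^2 - v^3/3, -2*u^2 + u*v^2 - 2*v^3/3}; counting standard monomials gives mu = 7. Corank 2; j^3 = u^3 is a perfect cube, so E-series; the 4-jet and mu = 7 give E_7.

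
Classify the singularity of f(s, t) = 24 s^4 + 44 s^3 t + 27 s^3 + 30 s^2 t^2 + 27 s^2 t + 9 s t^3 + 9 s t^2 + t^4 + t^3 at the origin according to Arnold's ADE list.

E7

The Hessian of f at 0 has rank 0. Corank 2; j^3 = (3*s + t)^3 is a perfect cube, so E-series; the 4-jet and mu = 7 give E_7.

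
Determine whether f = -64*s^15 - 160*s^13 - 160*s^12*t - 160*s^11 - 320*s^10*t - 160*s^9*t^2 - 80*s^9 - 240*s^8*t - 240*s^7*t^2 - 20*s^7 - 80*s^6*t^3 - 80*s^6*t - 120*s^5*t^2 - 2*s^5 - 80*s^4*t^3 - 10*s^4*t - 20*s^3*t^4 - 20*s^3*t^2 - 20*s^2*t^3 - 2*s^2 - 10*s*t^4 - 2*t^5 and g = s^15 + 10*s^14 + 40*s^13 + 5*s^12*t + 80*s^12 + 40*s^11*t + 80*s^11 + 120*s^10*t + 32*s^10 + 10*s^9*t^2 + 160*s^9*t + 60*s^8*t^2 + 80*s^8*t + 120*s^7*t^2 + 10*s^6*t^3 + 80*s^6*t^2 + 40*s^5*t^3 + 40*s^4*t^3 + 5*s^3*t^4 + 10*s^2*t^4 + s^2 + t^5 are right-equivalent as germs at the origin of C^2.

Yes.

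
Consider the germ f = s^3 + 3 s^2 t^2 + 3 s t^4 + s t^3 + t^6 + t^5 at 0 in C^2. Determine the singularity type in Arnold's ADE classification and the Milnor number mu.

The Hessian of f at 0 is [[0, 0], [0, 0]] with rank 0, so corank 2. A Groebner basis of the Jacobian ideal J(f) in C{s,t} is {-s^2 + t^4 - t^3/3, s^3, s^2*t + s^2/3 + t^3/9, s^2 + s*t^2 + t^3/3}; counting standard monomials gives mu = 7. Corank 2; j^3 = s^3 is a perfect cube, so E-series; the 4-jet and mu = 7 give E_7.

Type E_7, Milnor number mu = 7.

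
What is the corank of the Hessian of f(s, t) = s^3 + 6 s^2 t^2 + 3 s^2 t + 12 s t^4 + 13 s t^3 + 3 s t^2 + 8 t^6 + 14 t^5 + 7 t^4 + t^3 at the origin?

2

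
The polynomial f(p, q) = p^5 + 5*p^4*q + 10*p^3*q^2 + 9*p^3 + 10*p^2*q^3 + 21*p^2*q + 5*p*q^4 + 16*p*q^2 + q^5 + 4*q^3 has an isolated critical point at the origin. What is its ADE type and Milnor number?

The Hessian of f at 0 is [[0, 0], [0, 0]] with rank 0, so corank 2. A Groebner basis of the Jacobian ideal J(f) in C{p,q} is {-243*p*q/5 + q^4 - 162*q^2/5, p*q^2 + 2*q^3/3, p^2 + 5*p*q/3 + 2*q^2/3}; counting standard monomials gives mu = 6. Corank 2; j^3 = (p + q)*(3*p + 2*q)^2 has shape L^2 M (L != M), so D-series; mu = 6 gives D_6.

Type D_6, Milnor number mu = 6.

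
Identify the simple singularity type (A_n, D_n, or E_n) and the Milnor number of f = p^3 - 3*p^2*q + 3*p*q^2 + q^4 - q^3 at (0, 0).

Type E_{6}, Milnor number mu = 6.

The Hessian of f at 0 has rank 0. Corank 2; j^3 = (p - q)^3 is a perfect cube, so E-series; the 4-jet and mu = 6 give E_6.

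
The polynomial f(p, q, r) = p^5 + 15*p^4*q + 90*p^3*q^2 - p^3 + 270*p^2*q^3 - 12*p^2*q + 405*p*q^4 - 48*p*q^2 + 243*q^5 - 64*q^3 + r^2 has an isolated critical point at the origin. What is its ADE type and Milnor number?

Type E_{8}, Milnor number mu = 8.

The Hessian of f at 0 is [[0, 0, 0], [0, 0, 0], [0, 0, 2]] with rank 1, so corank 2. A Groebner basis of the Jacobian ideal J(f) in C{p,q,r} is {q^5, p*q^3 + 15*q^4/4, p^2 + 8*p*q + 16*q^2, r}; counting standard monomials gives mu = 8. Corank 2; j^3 = -(p + 4*q)^3 is a perfect cube, so E-series; the 5-jet and mu = 8 give E_8.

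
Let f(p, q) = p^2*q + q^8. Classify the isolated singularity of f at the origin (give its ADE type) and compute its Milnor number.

The Hessian of f at 0 has rank 0. Corank 2; j^3 = p^2*q has shape L^2 M (L != M), so D-series; mu = 9 gives D_9.

Type D9, Milnor number mu = 9.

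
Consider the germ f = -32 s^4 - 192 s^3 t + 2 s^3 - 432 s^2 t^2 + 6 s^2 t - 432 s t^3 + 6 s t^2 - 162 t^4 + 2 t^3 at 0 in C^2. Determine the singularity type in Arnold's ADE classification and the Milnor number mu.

Type E_6, Milnor number mu = 6.

The Hessian of f at 0 has rank 0. Corank 2; j^3 = 2*(s + t)^3 is a perfect cube, so E-series; the 4-jet and mu = 6 give E_6.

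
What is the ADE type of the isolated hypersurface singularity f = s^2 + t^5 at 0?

A_4

The Hessian of f at 0 is [[2, 0], [0, 0]] with rank 1, so corank 1. A Groebner basis of the Jacobian ideal J(f) in C{s,t} is {t^4, s}; counting standard monomials gives mu = 4. Corank 1: A-series; mu = 4 gives A_4.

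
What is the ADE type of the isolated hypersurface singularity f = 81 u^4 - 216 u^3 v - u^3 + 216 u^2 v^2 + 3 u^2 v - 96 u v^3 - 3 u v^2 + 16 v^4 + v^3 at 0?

E6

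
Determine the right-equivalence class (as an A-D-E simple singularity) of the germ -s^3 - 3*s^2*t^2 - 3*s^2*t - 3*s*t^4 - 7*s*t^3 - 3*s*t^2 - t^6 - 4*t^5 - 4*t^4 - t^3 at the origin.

The Hessian of f at 0 has rank 0. Corank 2; j^3 = -(s + t)^3 is a perfect cube, so E-series; the 4-jet and mu = 7 give E_7.

E_7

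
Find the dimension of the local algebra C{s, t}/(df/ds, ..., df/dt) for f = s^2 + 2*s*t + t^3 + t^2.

2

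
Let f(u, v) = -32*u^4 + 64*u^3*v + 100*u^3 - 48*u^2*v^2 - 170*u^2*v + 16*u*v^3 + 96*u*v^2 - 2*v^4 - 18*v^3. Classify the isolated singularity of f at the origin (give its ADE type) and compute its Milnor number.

Type D_{5}, Milnor number mu = 5.

The Hessian of f at 0 has rank 0. Corank 2; j^3 = 2*(2*u - v)*(5*u - 3*v)^2 has shape L^2 M (L != M), so D-series; mu = 5 gives D_5.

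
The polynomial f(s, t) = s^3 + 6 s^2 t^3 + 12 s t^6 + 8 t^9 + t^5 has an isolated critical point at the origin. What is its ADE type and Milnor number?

Type E8, Milnor number mu = 8.

The Hessian of f at 0 has rank 0. Corank 2; j^3 = s^3 is a perfect cube, so E-series; the 5-jet and mu = 8 give E_8.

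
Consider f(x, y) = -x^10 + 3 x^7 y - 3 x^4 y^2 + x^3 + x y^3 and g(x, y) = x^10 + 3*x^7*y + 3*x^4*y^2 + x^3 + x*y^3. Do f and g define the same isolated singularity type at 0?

Yes.

The Hessian of f at 0 has rank 0. Corank 2; j^3 = x^3 is a perfect cube, so E-series; the 4-jet and mu = 7 give E_7. The Hessian of g at 0 has rank 0. Corank 2; j^3 = x^3 is a perfect cube, so E-series; the 4-jet and mu = 7 give E_7. Both have type E_7, hence right-equivalent.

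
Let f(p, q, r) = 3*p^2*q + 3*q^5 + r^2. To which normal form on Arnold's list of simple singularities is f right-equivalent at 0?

The Hessian of f at 0 has rank 1. Corank 2; j^3 = 3*p^2*q has shape L^2 M (L != M), so D-series; mu = 6 gives D_6.

D6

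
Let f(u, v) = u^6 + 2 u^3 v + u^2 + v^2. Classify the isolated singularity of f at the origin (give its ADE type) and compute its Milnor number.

Type A1, Milnor number mu = 1.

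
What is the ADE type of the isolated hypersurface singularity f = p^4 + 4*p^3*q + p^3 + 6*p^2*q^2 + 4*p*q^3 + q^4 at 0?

E_{6}

The Hessian of f at 0 is [[0, 0], [0, 0]] with rank 0, so corank 2. A Groebner basis of the Jacobian ideal J(f) in C{p,q} is {q^4, p*q^2 + q^3/3, p^2}; counting standard monomials gives mu = 6. Corank 2; j^3 = p^3 is a perfect cube, so E-series; the 4-jet and mu = 6 give E_6.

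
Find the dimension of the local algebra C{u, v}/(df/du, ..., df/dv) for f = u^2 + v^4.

3

The Hessian of f at 0 has rank 1. Corank 1: A-series; mu = 3 gives A_3.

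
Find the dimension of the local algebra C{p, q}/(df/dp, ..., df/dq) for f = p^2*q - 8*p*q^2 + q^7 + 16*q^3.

8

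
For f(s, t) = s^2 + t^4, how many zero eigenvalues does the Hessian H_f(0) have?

1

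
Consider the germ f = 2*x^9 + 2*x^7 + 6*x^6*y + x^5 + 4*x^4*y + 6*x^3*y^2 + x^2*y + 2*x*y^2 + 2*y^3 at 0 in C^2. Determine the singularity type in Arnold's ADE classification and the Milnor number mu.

The Hessian of f at 0 has rank 0. Corank 2; j^3 = y*(x^2 + 2*x*y + 2*y^2) splits into three distinct lines over C (the quadratic factor has nonzero discriminant), so D_4.

Type D_{4}, Milnor number mu = 4.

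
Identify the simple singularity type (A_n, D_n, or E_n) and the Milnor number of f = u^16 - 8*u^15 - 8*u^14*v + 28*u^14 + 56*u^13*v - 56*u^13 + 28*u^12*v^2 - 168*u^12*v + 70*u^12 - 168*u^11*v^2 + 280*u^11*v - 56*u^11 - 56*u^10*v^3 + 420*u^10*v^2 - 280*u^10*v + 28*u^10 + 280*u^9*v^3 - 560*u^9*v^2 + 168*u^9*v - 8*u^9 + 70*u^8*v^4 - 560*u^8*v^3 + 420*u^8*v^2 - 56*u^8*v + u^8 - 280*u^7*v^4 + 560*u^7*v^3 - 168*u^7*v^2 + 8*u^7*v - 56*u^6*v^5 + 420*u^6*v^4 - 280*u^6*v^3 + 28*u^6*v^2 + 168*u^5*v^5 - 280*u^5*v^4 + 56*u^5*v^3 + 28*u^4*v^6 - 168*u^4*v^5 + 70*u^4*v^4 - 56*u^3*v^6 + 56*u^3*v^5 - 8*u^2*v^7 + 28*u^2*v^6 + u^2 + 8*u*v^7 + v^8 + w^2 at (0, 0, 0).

Type A7, Milnor number mu = 7.

The Hessian of f at 0 is [[2, 0, 0], [0, 0, 0], [0, 0, 2]] with rank 2, so corank 1. A Groebner basis of the Jacobian ideal J(f) in C{u,v,w} is {v^7, u, w}; counting standard monomials gives mu = 7. Corank 1: A-series; mu = 7 gives A_7.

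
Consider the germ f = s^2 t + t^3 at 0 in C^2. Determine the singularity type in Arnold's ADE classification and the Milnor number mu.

Type D4, Milnor number mu = 4.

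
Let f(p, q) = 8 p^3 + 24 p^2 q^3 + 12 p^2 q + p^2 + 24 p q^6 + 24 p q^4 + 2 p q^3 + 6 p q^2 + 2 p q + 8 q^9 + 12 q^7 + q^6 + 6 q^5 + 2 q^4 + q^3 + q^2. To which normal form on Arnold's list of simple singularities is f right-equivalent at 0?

A_2

The Hessian of f at 0 has rank 1. Corank 1: A-series; mu = 2 gives A_2.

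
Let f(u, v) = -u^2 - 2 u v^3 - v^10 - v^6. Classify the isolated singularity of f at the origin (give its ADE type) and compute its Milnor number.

Type A9, Milnor number mu = 9.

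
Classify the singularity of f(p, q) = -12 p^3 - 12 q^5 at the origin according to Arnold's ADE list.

The Hessian of f at 0 is [[0, 0], [0, 0]] with rank 0, so corank 2. A Groebner basis of the Jacobian ideal J(f) in C{p,q} is {q^4, p^2}; counting standard monomials gives mu = 8. Corank 2; j^3 = -12*p^3 is a perfect cube, so E-series; the 5-jet and mu = 8 give E_8.

E8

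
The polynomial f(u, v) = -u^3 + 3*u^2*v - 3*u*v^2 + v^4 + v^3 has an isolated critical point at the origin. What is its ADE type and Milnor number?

Type E_6, Milnor number mu = 6.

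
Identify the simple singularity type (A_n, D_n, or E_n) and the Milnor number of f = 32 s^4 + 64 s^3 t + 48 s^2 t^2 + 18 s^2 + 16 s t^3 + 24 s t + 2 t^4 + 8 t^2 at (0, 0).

Type A_{3}, Milnor number mu = 3.

The Hessian of f at 0 is [[36, 24], [24, 16]] with rank 1, so corank 1. A Groebner basis of the Jacobian ideal J(f) in C{s,t} is {t^3, s + 2*t/3}; counting standard monomials gives mu = 3. Corank 1: A-series; mu = 3 gives A_3.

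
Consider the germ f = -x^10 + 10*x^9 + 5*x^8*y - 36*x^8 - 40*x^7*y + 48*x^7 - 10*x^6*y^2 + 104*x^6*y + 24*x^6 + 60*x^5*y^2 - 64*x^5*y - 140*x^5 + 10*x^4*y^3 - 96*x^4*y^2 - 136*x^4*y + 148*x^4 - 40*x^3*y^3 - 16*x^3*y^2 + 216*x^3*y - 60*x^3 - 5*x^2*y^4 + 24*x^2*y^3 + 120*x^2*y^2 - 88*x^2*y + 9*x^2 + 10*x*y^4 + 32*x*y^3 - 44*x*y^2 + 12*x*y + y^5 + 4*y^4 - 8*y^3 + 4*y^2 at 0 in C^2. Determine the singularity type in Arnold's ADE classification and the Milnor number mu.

The Hessian of f at 0 is [[18, 12], [12, 8]] with rank 1, so corank 1. A Groebner basis of the Jacobian ideal J(f) in C{x,y} is {243*x/112 + y^3 - 45*y^2/56 + 81*y/56, x^2 - 15*x/14 - y^2/21 - 5*y/7, x*y + 45*x/56 + 31*y^2/84 + 15*y/28}; counting standard monomials gives mu = 4. Corank 1: A-series; mu = 4 gives A_4.

Type A_{4}, Milnor number mu = 4.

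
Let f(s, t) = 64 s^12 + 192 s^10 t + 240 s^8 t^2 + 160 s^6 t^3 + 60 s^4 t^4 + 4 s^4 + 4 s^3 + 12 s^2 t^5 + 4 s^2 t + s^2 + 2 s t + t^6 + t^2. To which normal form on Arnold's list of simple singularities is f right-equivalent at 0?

A_5

The Hessian of f at 0 has rank 1. Corank 1: A-series; mu = 5 gives A_5.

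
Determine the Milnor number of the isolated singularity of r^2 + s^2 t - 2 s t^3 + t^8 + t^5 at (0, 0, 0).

The Hessian of f at 0 is [[0, 0, 0], [0, 0, 0], [0, 0, 2]] with rank 1, so corank 2. A Groebner basis of the Jacobian ideal J(f) in C{s,t,r} is {s^4, s^3*t + s^2/8 - s*t^2/8, -s^3 + s^2*t^2, -s*t + t^3, r}; counting standard monomials gives mu = 9. Corank 2; j^3 = s^2*t has shape L^2 M (L != M), so D-series; mu = 9 gives D_9.

9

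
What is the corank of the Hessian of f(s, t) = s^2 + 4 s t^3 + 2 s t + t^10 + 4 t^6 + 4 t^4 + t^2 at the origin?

Hessian at 0 has rank 1.

1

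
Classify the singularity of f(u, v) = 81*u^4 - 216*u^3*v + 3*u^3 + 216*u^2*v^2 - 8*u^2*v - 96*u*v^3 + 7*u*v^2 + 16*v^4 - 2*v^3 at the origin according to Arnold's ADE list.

D5

The Hessian of f at 0 has rank 0. Corank 2; j^3 = (u - v)^2*(3*u - 2*v) has shape L^2 M (L != M), so D-series; mu = 5 gives D_5.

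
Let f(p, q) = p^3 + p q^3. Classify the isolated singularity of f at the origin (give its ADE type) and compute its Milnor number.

Type E_7, Milnor number mu = 7.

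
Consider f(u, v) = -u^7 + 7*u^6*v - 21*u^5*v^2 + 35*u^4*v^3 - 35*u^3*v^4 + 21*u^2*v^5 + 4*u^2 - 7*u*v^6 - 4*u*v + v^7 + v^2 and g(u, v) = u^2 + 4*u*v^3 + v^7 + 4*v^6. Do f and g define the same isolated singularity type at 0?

The Hessian of f at 0 has rank 1. Corank 1: A-series; mu = 6 gives A_6. The Hessian of g at 0 has rank 1. Corank 1: A-series; mu = 6 gives A_6. Both have type A_6, hence right-equivalent.

Yes.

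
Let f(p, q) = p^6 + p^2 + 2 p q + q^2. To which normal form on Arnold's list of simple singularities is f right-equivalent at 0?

A_{5}

The Hessian of f at 0 is [[2, 2], [2, 2]] with rank 1, so corank 1. A Groebner basis of the Jacobian ideal J(f) in C{p,q} is {q^5, p + q}; counting standard monomials gives mu = 5. Corank 1: A-series; mu = 5 gives A_5.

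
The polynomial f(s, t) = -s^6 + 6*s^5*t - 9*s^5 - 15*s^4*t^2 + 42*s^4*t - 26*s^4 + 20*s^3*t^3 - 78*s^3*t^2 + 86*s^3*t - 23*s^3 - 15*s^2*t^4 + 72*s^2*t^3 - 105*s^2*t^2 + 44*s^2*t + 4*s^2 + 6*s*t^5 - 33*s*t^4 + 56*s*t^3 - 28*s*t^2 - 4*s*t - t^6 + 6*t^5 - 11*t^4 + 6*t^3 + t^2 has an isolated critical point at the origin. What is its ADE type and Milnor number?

The Hessian of f at 0 has rank 1. Corank 1: A-series; mu = 2 gives A_2.

Type A2, Milnor number mu = 2.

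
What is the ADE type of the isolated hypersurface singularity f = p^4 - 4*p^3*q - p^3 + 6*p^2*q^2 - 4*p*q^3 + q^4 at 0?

E_6

The Hessian of f at 0 has rank 0. Corank 2; j^3 = -p^3 is a perfect cube, so E-series; the 4-jet and mu = 6 give E_6.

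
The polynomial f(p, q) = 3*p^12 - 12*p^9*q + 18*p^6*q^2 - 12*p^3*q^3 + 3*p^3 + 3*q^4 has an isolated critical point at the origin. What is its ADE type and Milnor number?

Type E_6, Milnor number mu = 6.

The Hessian of f at 0 has rank 0. Corank 2; j^3 = 3*p^3 is a perfect cube, so E-series; the 4-jet and mu = 6 give E_6.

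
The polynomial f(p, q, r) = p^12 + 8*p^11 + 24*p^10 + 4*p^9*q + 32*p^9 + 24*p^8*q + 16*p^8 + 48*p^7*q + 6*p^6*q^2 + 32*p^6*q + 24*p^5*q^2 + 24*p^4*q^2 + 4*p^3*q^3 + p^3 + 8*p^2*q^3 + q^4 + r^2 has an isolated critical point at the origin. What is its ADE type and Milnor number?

The Hessian of f at 0 has rank 1. Corank 2; j^3 = p^3 is a perfect cube, so E-series; the 4-jet and mu = 6 give E_6.

Type E6, Milnor number mu = 6.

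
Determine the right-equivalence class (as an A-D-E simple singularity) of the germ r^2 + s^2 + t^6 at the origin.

The Hessian of f at 0 has rank 2. Corank 1: A-series; mu = 5 gives A_5.

A_5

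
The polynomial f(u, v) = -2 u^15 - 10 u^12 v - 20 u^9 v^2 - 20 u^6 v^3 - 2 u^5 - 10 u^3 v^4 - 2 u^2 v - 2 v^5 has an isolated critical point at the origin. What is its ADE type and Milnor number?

Type D6, Milnor number mu = 6.

The Hessian of f at 0 has rank 0. Corank 2; j^3 = -2*u^2*v has shape L^2 M (L != M), so D-series; mu = 6 gives D_6.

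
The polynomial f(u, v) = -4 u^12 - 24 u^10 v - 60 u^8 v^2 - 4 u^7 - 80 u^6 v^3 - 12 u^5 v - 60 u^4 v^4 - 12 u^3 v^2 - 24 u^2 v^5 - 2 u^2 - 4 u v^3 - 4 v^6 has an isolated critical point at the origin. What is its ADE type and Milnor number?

Type A_{5}, Milnor number mu = 5.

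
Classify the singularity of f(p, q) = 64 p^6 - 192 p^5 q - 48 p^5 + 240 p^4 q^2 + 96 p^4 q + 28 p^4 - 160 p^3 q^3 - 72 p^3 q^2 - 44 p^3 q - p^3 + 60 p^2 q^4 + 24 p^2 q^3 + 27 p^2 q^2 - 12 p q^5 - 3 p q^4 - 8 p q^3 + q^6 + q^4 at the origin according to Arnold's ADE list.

The Hessian of f at 0 is [[0, 0], [0, 0]] with rank 0, so corank 2. A Groebner basis of the Jacobian ideal J(f) in C{p,q} is {p^3, p^2*q, -p^2/2 + p*q^2, -3*p^2 + q^3}; counting standard monomials gives mu = 6. Corank 2; j^3 = -p^3 is a perfect cube, so E-series; the 4-jet and mu = 6 give E_6.

E_{6}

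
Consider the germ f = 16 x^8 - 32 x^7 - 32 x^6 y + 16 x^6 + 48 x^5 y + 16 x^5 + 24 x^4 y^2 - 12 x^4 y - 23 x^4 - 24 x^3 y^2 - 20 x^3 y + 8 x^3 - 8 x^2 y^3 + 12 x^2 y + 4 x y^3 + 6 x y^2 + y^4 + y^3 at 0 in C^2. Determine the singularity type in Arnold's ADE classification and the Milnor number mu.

The Hessian of f at 0 is [[0, 0], [0, 0]] with rank 0, so corank 2. A Groebner basis of the Jacobian ideal J(f) in C{x,y} is {x^3 - 3*x^2 - 3*x*y - 3*y^2/4, x^2*y + 5*x^2 + 5*x*y + 5*y^2/4, -8*x^2 + x*y^2 - 8*x*y - 2*y^2, 12*x^2 + 12*x*y + y^3 + 3*y^2}; counting standard monomials gives mu = 6. Corank 2; j^3 = (2*x + y)^3 is a perfect cube, so E-series; the 4-jet and mu = 6 give E_6.

Type E6, Milnor number mu = 6.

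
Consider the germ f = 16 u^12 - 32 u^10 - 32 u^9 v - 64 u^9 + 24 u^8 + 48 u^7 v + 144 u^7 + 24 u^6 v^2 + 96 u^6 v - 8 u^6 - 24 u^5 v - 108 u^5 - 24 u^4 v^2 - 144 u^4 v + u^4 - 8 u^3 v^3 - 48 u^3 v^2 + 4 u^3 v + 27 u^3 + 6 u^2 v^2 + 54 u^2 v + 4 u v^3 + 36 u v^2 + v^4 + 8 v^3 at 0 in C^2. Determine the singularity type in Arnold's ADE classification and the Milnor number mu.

Type E6, Milnor number mu = 6.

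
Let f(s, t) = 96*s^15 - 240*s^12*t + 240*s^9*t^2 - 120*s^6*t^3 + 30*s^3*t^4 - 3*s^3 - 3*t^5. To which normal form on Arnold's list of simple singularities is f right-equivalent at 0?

The Hessian of f at 0 is [[0, 0], [0, 0]] with rank 0, so corank 2. A Groebner basis of the Jacobian ideal J(f) in C{s,t} is {t^4, s^2}; counting standard monomials gives mu = 8. Corank 2; j^3 = -3*s^3 is a perfect cube, so E-series; the 5-jet and mu = 8 give E_8.

E_{8}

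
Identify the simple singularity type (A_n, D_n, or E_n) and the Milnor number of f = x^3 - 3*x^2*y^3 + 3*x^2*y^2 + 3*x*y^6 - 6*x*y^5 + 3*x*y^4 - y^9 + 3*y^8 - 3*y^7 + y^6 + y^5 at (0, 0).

Type E_8, Milnor number mu = 8.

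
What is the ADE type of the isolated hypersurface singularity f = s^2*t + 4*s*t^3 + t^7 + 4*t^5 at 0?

The Hessian of f at 0 has rank 0. Corank 2; j^3 = s^2*t has shape L^2 M (L != M), so D-series; mu = 8 gives D_8.

D_{8}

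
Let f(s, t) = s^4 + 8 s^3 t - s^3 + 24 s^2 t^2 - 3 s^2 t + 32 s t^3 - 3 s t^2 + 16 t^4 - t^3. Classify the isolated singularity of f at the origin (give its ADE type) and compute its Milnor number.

Type E_{6}, Milnor number mu = 6.

The Hessian of f at 0 has rank 0. Corank 2; j^3 = -(s + t)^3 is a perfect cube, so E-series; the 4-jet and mu = 6 give E_6.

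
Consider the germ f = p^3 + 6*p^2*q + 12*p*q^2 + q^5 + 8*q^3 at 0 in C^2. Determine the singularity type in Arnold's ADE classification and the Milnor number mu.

Type E_8, Milnor number mu = 8.

The Hessian of f at 0 is [[0, 0], [0, 0]] with rank 0, so corank 2. A Groebner basis of the Jacobian ideal J(f) in C{p,q} is {q^4, p^2 + 4*p*q + 4*q^2}; counting standard monomials gives mu = 8. Corank 2; j^3 = (p + 2*q)^3 is a perfect cube, so E-series; the 5-jet and mu = 8 give E_8.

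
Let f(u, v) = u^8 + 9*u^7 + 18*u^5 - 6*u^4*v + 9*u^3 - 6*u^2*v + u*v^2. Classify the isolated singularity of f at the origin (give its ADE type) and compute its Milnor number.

Type D9, Milnor number mu = 9.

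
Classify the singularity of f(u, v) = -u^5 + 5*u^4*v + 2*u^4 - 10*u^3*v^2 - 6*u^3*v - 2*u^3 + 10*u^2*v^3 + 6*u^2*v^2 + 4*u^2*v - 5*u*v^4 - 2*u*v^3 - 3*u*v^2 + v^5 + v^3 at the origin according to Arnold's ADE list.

D_{4}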